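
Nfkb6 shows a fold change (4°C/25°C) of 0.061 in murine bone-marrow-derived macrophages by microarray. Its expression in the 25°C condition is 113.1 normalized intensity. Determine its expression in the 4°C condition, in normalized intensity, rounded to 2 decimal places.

6.90

4°C expression = 113.1 × 0.061 = 6.90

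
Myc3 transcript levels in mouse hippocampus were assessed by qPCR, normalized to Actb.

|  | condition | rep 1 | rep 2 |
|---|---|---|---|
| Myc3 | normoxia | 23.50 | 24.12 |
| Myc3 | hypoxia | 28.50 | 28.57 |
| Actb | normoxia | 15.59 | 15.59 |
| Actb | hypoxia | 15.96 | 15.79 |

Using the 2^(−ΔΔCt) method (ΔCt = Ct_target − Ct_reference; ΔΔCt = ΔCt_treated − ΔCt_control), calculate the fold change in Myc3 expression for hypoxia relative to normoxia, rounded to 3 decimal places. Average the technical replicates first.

0.046

Mean Ct: Myc3 normoxia 23.810; Myc3 hypoxia 28.535; Actb normoxia 15.590; Actb hypoxia 15.875
ΔCt(normoxia) = 23.810 − 15.590 = 8.220
ΔCt(hypoxia) = 28.535 − 15.875 = 12.660
ΔΔCt = 12.660 − 8.220 = 4.440
Fold change = 2^(−4.440) = 0.0461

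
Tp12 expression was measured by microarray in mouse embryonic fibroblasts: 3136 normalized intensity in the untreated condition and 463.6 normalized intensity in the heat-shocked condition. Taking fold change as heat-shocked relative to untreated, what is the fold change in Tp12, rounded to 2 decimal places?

0.15

Fold change = 463.6 / 3136 = 0.148
Tp12 is downregulated.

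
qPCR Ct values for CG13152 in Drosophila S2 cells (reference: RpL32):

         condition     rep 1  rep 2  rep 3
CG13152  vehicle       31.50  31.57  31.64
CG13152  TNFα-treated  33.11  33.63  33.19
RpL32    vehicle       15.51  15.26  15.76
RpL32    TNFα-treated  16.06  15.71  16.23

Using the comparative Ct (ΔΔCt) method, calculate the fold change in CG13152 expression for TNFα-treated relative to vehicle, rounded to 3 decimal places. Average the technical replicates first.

Mean Ct: CG13152 vehicle 31.570; CG13152 TNFα-treated 33.310; RpL32 vehicle 15.510; RpL32 TNFα-treated 16.000
ΔCt(vehicle) = 31.570 − 15.510 = 16.060
ΔCt(TNFα-treated) = 33.310 − 16.000 = 17.310
ΔΔCt = 17.310 − 16.060 = 1.250
Fold change = 2^(−1.250) = 0.4204

0.420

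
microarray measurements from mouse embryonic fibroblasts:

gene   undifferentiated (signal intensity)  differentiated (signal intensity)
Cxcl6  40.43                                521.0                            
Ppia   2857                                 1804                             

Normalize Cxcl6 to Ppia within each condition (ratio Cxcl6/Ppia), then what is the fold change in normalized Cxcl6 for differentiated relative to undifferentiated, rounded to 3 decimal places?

20.408

Cxcl6/Ppia (undifferentiated) = 40.43 / 2857 = 0.014151
Cxcl6/Ppia (differentiated) = 521.0 / 1804 = 0.2888
Fold change = 0.2888 / 0.014151 = 20.4083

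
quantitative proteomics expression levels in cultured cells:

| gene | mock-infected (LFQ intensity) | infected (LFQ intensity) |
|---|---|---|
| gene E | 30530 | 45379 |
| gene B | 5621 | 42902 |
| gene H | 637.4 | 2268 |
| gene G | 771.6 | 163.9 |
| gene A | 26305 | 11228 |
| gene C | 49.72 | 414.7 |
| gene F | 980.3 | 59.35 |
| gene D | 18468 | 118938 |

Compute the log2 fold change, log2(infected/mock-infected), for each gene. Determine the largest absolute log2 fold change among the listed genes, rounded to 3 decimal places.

4.046

log2(45379/30530) = 0.572  (gene E)
log2(42902/5621) = 2.932  (gene B)
log2(2268/637.4) = 1.831  (gene H)
log2(163.9/771.6) = -2.235  (gene G)
log2(11228/26305) = -1.228  (gene A)
log2(414.7/49.72) = 3.060  (gene C)
log2(59.35/980.3) = -4.046  (gene F)
log2(118938/18468) = 2.687  (gene D)
The largest magnitude belongs to gene F.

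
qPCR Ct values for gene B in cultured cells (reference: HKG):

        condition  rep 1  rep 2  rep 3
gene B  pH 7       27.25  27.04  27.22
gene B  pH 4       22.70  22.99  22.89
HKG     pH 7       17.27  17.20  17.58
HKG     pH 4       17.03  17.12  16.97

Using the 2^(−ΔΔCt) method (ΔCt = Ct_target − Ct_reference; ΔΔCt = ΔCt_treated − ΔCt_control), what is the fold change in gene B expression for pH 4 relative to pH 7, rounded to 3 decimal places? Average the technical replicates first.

Mean Ct: gene B pH 7 27.170; gene B pH 4 22.860; HKG pH 7 17.350; HKG pH 4 17.040
ΔCt(pH 7) = 27.170 − 17.350 = 9.820
ΔCt(pH 4) = 22.860 − 17.040 = 5.820
ΔΔCt = 5.820 − 9.820 = -4.000
Fold change = 2^(−(-4.000)) = 2^4.000 = 16.0000

16.000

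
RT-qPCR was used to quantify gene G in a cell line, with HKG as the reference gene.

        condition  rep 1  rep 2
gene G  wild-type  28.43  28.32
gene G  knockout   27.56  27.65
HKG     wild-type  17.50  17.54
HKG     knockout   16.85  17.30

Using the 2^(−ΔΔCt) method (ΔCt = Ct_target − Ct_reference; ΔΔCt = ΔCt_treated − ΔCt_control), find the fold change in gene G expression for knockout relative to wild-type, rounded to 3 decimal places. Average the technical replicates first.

1.253

Mean Ct: gene G wild-type 28.375; gene G knockout 27.605; HKG wild-type 17.520; HKG knockout 17.075
ΔCt(wild-type) = 28.375 − 17.520 = 10.855
ΔCt(knockout) = 27.605 − 17.075 = 10.530
ΔΔCt = 10.530 − 10.855 = -0.325
Fold change = 2^(−(-0.325)) = 2^0.325 = 1.2527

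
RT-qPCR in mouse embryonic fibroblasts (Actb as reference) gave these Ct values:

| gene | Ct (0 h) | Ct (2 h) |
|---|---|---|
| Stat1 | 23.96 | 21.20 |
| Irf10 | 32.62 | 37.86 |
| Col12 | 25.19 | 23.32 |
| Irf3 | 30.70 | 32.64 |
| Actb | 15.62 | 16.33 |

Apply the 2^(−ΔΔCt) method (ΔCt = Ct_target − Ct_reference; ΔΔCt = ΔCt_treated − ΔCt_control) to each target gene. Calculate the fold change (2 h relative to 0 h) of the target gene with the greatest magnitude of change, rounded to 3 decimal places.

Stat1: ΔΔCt = (21.20−16.33) − (23.96−15.62) = 4.87 − 8.34 = -3.47; fold change = 2^3.47 = 11.081
Irf10: ΔΔCt = (37.86−16.33) − (32.62−15.62) = 21.53 − 17.00 = 4.53; fold change = 2^-4.53 = 0.043
Col12: ΔΔCt = (23.32−16.33) − (25.19−15.62) = 6.99 − 9.57 = -2.58; fold change = 2^2.58 = 5.979
Irf3: ΔΔCt = (32.64−16.33) − (30.70−15.62) = 16.31 − 15.08 = 1.23; fold change = 2^-1.23 = 0.426
Irf10 has the largest |ΔΔCt| = 4.53.

0.043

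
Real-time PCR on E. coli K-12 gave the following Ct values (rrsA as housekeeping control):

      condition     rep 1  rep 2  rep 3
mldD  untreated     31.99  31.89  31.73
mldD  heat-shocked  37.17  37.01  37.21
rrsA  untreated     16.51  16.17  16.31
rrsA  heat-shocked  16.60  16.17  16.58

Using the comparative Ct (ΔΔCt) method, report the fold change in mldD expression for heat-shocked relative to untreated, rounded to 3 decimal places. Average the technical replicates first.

0.028

Mean Ct: mldD untreated 31.870; mldD heat-shocked 37.130; rrsA untreated 16.330; rrsA heat-shocked 16.450
ΔCt(untreated) = 31.870 − 16.330 = 15.540
ΔCt(heat-shocked) = 37.130 − 16.450 = 20.680
ΔΔCt = 20.680 − 15.540 = 5.140
Fold change = 2^(−5.140) = 0.0284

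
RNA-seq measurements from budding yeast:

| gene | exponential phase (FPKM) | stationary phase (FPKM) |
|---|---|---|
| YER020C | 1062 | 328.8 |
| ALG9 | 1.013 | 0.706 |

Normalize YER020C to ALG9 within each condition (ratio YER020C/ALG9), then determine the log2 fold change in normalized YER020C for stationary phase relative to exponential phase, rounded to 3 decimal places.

-1.171

YER020C/ALG9 (exponential phase) = 1062 / 1.013 = 1048.4
YER020C/ALG9 (stationary phase) = 328.8 / 0.706 = 465.72
Fold change = 465.72 / 1048.4 = 0.4442
log2(0.4442) = -1.1706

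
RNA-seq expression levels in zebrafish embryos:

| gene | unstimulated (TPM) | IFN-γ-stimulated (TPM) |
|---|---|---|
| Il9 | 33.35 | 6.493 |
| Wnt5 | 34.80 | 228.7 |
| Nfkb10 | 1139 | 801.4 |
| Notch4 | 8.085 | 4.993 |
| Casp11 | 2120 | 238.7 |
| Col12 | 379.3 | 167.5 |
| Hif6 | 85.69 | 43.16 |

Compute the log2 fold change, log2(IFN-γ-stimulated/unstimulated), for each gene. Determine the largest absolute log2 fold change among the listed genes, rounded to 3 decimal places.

log2(6.493/33.35) = -2.361  (Il9)
log2(228.7/34.80) = 2.716  (Wnt5)
log2(801.4/1139) = -0.507  (Nfkb10)
log2(4.993/8.085) = -0.695  (Notch4)
log2(238.7/2120) = -3.151  (Casp11)
log2(167.5/379.3) = -1.179  (Col12)
log2(43.16/85.69) = -0.989  (Hif6)
The largest magnitude belongs to Casp11.

3.151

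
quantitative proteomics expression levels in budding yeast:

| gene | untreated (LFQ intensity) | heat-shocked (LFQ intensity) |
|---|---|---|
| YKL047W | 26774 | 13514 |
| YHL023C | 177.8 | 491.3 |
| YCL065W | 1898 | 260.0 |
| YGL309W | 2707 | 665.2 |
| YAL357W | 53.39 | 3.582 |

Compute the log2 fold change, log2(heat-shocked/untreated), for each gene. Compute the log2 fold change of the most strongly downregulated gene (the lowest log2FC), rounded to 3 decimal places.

-3.898

log2(13514/26774) = -0.986  (YKL047W)
log2(491.3/177.8) = 1.466  (YHL023C)
log2(260.0/1898) = -2.868  (YCL065W)
log2(665.2/2707) = -2.025  (YGL309W)
log2(3.582/53.39) = -3.898  (YAL357W)
YAL357W is most strongly downregulated.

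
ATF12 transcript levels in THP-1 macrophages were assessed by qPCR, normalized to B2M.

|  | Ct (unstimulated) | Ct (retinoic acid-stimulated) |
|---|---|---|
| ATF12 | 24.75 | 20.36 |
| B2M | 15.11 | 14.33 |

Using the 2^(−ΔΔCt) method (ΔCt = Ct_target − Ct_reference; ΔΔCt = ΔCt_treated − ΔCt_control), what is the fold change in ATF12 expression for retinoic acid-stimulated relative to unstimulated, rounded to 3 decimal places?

ΔCt(unstimulated) = 24.750 − 15.110 = 9.640
ΔCt(retinoic acid-stimulated) = 20.360 − 14.330 = 6.030
ΔΔCt = 6.030 − 9.640 = -3.610
Fold change = 2^(−(-3.610)) = 2^3.610 = 12.2101

12.210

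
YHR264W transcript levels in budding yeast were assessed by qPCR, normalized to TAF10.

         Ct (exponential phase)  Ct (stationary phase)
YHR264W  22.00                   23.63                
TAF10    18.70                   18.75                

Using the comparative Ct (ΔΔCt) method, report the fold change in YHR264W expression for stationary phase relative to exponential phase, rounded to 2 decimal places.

ΔCt(exponential phase) = 22.000 − 18.700 = 3.300
ΔCt(stationary phase) = 23.630 − 18.750 = 4.880
ΔΔCt = 4.880 − 3.300 = 1.580
Fold change = 2^(−1.580) = 0.334

0.33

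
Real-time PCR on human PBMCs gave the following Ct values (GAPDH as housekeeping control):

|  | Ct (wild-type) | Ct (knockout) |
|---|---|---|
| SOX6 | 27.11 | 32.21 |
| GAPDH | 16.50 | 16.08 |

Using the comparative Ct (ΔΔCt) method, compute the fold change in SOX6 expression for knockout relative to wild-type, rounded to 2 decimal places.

ΔCt(wild-type) = 27.110 − 16.500 = 10.610
ΔCt(knockout) = 32.210 − 16.080 = 16.130
ΔΔCt = 16.130 − 10.610 = 5.520
Fold change = 2^(−5.520) = 0.022

0.02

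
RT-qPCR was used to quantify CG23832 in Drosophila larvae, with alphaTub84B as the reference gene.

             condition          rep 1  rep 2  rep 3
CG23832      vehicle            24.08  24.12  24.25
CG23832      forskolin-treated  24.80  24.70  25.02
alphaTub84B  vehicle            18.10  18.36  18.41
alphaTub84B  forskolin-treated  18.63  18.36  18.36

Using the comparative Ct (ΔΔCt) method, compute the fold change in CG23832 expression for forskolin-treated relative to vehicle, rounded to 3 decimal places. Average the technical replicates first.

0.693

Mean Ct: CG23832 vehicle 24.150; CG23832 forskolin-treated 24.840; alphaTub84B vehicle 18.290; alphaTub84B forskolin-treated 18.450
ΔCt(vehicle) = 24.150 − 18.290 = 5.860
ΔCt(forskolin-treated) = 24.840 − 18.450 = 6.390
ΔΔCt = 6.390 − 5.860 = 0.530
Fold change = 2^(−0.530) = 0.6926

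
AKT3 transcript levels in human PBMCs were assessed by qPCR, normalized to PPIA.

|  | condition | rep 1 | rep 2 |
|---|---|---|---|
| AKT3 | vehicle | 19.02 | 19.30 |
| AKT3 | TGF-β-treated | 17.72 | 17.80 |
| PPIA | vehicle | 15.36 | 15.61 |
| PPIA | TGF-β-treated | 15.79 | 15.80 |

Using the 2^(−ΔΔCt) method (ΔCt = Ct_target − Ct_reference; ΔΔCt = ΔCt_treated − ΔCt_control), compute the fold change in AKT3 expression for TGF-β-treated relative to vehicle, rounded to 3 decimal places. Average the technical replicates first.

3.272

Mean Ct: AKT3 vehicle 19.160; AKT3 TGF-β-treated 17.760; PPIA vehicle 15.485; PPIA TGF-β-treated 15.795
ΔCt(vehicle) = 19.160 − 15.485 = 3.675
ΔCt(TGF-β-treated) = 17.760 − 15.795 = 1.965
ΔΔCt = 1.965 − 3.675 = -1.710
Fold change = 2^(−(-1.710)) = 2^1.710 = 3.2716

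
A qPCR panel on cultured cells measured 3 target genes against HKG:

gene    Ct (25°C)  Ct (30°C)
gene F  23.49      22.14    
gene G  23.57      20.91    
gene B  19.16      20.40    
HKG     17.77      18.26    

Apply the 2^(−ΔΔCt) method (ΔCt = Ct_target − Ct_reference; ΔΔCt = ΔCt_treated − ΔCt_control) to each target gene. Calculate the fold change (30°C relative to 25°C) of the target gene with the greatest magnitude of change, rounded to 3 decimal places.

8.877

gene F: ΔΔCt = (22.14−18.26) − (23.49−17.77) = 3.88 − 5.72 = -1.84; fold change = 2^1.84 = 3.580
gene G: ΔΔCt = (20.91−18.26) − (23.57−17.77) = 2.65 − 5.80 = -3.15; fold change = 2^3.15 = 8.877
gene B: ΔΔCt = (20.40−18.26) − (19.16−17.77) = 2.14 − 1.39 = 0.75; fold change = 2^-0.75 = 0.595
gene G has the largest |ΔΔCt| = 3.15.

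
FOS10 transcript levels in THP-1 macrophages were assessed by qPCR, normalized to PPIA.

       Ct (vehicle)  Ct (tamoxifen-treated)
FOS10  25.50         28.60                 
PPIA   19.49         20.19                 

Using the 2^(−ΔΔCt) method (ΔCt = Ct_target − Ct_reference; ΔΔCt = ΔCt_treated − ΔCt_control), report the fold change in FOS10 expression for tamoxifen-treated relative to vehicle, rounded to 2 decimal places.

ΔCt(vehicle) = 25.500 − 19.490 = 6.010
ΔCt(tamoxifen-treated) = 28.600 − 20.190 = 8.410
ΔΔCt = 8.410 − 6.010 = 2.400
Fold change = 2^(−2.400) = 0.189

0.19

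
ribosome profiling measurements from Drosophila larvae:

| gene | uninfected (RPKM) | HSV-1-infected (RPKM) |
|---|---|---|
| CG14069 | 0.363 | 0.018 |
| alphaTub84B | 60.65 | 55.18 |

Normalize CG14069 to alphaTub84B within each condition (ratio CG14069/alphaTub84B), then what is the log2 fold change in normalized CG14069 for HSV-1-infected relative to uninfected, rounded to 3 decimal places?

-4.198

CG14069/alphaTub84B (uninfected) = 0.363 / 60.65 = 0.0059852
CG14069/alphaTub84B (HSV-1-infected) = 0.018 / 55.18 = 0.00032621
Fold change = 0.00032621 / 0.0059852 = 0.0545
log2(0.0545) = -4.1975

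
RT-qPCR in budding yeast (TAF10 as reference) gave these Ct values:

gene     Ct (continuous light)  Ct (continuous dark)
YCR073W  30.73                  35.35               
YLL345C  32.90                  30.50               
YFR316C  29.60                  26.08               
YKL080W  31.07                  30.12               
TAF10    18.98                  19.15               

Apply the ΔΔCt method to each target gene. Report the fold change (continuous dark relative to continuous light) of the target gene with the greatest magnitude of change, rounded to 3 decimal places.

YCR073W: ΔΔCt = (35.35−19.15) − (30.73−18.98) = 16.20 − 11.75 = 4.45; fold change = 2^-4.45 = 0.046
YLL345C: ΔΔCt = (30.50−19.15) − (32.90−18.98) = 11.35 − 13.92 = -2.57; fold change = 2^2.57 = 5.938
YFR316C: ΔΔCt = (26.08−19.15) − (29.60−18.98) = 6.93 − 10.62 = -3.69; fold change = 2^3.69 = 12.906
YKL080W: ΔΔCt = (30.12−19.15) − (31.07−18.98) = 10.97 − 12.09 = -1.12; fold change = 2^1.12 = 2.173
YCR073W has the largest |ΔΔCt| = 4.45.

0.046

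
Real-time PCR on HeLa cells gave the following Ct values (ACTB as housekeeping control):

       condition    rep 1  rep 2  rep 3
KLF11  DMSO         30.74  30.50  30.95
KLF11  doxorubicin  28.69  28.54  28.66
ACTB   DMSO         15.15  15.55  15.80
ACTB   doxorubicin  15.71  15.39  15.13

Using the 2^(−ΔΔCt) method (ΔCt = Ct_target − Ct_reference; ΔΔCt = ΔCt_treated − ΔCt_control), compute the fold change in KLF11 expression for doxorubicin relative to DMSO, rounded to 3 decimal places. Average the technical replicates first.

4.028

Mean Ct: KLF11 DMSO 30.730; KLF11 doxorubicin 28.630; ACTB DMSO 15.500; ACTB doxorubicin 15.410
ΔCt(DMSO) = 30.730 − 15.500 = 15.230
ΔCt(doxorubicin) = 28.630 − 15.410 = 13.220
ΔΔCt = 13.220 − 15.230 = -2.010
Fold change = 2^(−(-2.010)) = 2^2.010 = 4.0278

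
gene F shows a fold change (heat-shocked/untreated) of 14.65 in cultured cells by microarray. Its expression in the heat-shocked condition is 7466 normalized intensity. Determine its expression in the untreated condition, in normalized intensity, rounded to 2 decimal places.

509.62

untreated expression = 7466 / 14.65 = 509.62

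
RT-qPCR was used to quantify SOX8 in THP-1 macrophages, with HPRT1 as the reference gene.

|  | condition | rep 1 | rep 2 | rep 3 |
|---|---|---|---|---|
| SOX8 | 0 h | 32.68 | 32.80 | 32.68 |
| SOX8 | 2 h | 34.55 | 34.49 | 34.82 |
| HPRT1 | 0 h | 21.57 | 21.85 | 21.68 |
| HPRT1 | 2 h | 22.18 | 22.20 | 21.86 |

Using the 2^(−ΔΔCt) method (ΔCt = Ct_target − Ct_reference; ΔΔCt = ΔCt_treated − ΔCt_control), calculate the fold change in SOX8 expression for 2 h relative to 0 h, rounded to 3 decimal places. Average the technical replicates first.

0.349

Mean Ct: SOX8 0 h 32.720; SOX8 2 h 34.620; HPRT1 0 h 21.700; HPRT1 2 h 22.080
ΔCt(0 h) = 32.720 − 21.700 = 11.020
ΔCt(2 h) = 34.620 − 22.080 = 12.540
ΔΔCt = 12.540 − 11.020 = 1.520
Fold change = 2^(−1.520) = 0.3487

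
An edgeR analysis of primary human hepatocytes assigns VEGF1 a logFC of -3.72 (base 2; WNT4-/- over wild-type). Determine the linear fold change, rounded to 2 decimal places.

Fold change = 2^(-3.72) = 0.076

0.08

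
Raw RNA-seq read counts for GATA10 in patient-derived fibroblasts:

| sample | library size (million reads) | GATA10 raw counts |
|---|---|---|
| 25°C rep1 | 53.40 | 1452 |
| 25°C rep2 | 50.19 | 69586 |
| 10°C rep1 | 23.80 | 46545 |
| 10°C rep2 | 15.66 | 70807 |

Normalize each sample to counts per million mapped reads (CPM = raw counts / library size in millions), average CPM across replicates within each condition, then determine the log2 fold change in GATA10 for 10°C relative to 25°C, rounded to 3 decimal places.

2.196

CPM(25°C rep1) = 1452 / 53.40 = 27.1910
CPM(25°C rep2) = 69586 / 50.19 = 1386.4515
CPM(10°C rep1) = 46545 / 23.80 = 1955.6723
CPM(10°C rep2) = 70807 / 15.66 = 4521.5198
mean CPM(25°C) = 706.8212; mean CPM(10°C) = 3238.5960
Fold change = 3238.5960 / 706.8212 = 4.58192
log2(4.58192) = 2.1960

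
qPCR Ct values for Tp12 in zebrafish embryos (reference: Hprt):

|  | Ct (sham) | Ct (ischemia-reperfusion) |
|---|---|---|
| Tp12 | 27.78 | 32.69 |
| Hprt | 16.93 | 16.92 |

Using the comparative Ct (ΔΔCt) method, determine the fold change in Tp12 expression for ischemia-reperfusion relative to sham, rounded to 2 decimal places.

0.03

ΔCt(sham) = 27.780 − 16.930 = 10.850
ΔCt(ischemia-reperfusion) = 32.690 − 16.920 = 15.770
ΔΔCt = 15.770 − 10.850 = 4.920
Fold change = 2^(−4.920) = 0.033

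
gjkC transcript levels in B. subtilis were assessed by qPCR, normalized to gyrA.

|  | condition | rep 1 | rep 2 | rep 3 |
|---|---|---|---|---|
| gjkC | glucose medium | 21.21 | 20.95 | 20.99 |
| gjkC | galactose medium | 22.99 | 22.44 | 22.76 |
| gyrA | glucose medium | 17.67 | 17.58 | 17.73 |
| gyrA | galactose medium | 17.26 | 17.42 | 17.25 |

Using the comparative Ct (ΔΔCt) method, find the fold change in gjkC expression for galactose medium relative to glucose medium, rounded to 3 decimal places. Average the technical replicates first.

Mean Ct: gjkC glucose medium 21.050; gjkC galactose medium 22.730; gyrA glucose medium 17.660; gyrA galactose medium 17.310
ΔCt(glucose medium) = 21.050 − 17.660 = 3.390
ΔCt(galactose medium) = 22.730 − 17.310 = 5.420
ΔΔCt = 5.420 − 3.390 = 2.030
Fold change = 2^(−2.030) = 0.2449

0.245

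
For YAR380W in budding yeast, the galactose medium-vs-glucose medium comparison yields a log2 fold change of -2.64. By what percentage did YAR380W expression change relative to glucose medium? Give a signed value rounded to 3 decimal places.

Fold change = 2^(-2.64) = 0.1604
Percent change = (FC − 1) × 100% = (0.1604 − 1) × 100 = -83.957%

-83.957%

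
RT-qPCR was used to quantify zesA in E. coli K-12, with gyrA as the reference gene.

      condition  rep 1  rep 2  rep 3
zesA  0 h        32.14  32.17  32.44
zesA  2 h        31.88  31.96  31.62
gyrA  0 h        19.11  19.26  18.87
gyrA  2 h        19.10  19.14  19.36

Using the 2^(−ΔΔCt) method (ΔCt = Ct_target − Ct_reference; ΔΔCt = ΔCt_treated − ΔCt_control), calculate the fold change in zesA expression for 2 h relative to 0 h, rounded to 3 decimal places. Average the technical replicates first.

Mean Ct: zesA 0 h 32.250; zesA 2 h 31.820; gyrA 0 h 19.080; gyrA 2 h 19.200
ΔCt(0 h) = 32.250 − 19.080 = 13.170
ΔCt(2 h) = 31.820 − 19.200 = 12.620
ΔΔCt = 12.620 − 13.170 = -0.550
Fold change = 2^(−(-0.550)) = 2^0.550 = 1.4641

1.464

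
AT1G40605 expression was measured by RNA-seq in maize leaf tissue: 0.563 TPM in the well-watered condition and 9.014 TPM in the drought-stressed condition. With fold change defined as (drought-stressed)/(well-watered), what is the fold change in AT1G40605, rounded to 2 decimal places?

16.01

Fold change = 9.014 / 0.563 = 16.011
AT1G40605 is upregulated.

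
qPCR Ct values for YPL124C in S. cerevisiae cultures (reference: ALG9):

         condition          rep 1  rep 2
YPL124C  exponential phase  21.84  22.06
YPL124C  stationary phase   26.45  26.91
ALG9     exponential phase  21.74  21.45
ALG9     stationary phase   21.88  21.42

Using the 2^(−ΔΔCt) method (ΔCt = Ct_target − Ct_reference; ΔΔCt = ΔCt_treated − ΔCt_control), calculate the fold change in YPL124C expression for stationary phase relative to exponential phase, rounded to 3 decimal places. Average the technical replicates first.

Mean Ct: YPL124C exponential phase 21.950; YPL124C stationary phase 26.680; ALG9 exponential phase 21.595; ALG9 stationary phase 21.650
ΔCt(exponential phase) = 21.950 − 21.595 = 0.355
ΔCt(stationary phase) = 26.680 − 21.650 = 5.030
ΔΔCt = 5.030 − 0.355 = 4.675
Fold change = 2^(−4.675) = 0.0391

0.039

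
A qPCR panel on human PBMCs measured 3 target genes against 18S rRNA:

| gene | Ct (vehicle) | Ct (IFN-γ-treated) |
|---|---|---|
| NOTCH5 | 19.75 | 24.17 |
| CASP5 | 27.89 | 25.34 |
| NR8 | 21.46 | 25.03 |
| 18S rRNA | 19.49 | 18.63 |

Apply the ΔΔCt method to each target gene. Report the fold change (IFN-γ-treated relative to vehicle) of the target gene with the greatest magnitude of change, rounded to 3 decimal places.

NOTCH5: ΔΔCt = (24.17−18.63) − (19.75−19.49) = 5.54 − 0.26 = 5.28; fold change = 2^-5.28 = 0.026
CASP5: ΔΔCt = (25.34−18.63) − (27.89−19.49) = 6.71 − 8.40 = -1.69; fold change = 2^1.69 = 3.227
NR8: ΔΔCt = (25.03−18.63) − (21.46−19.49) = 6.40 − 1.97 = 4.43; fold change = 2^-4.43 = 0.046
NOTCH5 has the largest |ΔΔCt| = 5.28.

0.026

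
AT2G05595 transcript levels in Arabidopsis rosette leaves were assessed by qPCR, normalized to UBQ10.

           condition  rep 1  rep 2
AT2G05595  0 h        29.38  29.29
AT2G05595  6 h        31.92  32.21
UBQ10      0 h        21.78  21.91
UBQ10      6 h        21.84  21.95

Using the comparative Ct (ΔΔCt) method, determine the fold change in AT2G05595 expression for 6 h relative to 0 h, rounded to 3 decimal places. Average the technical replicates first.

Mean Ct: AT2G05595 0 h 29.335; AT2G05595 6 h 32.065; UBQ10 0 h 21.845; UBQ10 6 h 21.895
ΔCt(0 h) = 29.335 − 21.845 = 7.490
ΔCt(6 h) = 32.065 − 21.895 = 10.170
ΔΔCt = 10.170 − 7.490 = 2.680
Fold change = 2^(−2.680) = 0.1560

0.156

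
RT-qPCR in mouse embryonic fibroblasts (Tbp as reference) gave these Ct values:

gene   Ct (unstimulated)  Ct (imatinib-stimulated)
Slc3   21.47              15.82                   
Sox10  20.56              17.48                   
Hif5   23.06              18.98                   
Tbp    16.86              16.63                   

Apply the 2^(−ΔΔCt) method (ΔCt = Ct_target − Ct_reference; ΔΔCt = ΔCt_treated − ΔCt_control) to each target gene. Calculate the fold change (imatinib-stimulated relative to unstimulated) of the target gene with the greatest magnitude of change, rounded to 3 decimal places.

42.814

Slc3: ΔΔCt = (15.82−16.63) − (21.47−16.86) = -0.81 − 4.61 = -5.42; fold change = 2^5.42 = 42.814
Sox10: ΔΔCt = (17.48−16.63) − (20.56−16.86) = 0.85 − 3.70 = -2.85; fold change = 2^2.85 = 7.210
Hif5: ΔΔCt = (18.98−16.63) − (23.06−16.86) = 2.35 − 6.20 = -3.85; fold change = 2^3.85 = 14.420
Slc3 has the largest |ΔΔCt| = 5.42.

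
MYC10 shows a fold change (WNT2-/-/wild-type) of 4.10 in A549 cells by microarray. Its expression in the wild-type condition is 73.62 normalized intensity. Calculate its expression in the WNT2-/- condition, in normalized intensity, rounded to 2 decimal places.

WNT2-/- expression = 73.62 × 4.10 = 301.84

301.84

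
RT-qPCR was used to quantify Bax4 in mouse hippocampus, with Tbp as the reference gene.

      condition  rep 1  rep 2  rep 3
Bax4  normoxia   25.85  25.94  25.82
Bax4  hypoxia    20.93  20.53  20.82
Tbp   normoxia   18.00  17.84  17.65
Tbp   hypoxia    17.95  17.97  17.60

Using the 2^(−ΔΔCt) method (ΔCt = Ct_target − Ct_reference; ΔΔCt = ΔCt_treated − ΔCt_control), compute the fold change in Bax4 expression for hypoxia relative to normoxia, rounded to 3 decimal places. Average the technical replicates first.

Mean Ct: Bax4 normoxia 25.870; Bax4 hypoxia 20.760; Tbp normoxia 17.830; Tbp hypoxia 17.840
ΔCt(normoxia) = 25.870 − 17.830 = 8.040
ΔCt(hypoxia) = 20.760 − 17.840 = 2.920
ΔΔCt = 2.920 − 8.040 = -5.120
Fold change = 2^(−(-5.120)) = 2^5.120 = 34.7755

34.776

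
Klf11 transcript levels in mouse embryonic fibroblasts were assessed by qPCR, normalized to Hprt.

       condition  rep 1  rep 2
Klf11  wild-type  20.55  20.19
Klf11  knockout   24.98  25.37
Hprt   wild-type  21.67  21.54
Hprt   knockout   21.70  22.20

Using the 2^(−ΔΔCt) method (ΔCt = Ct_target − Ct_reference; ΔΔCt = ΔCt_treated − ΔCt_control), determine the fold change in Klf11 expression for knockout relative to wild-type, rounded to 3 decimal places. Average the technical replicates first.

0.045

Mean Ct: Klf11 wild-type 20.370; Klf11 knockout 25.175; Hprt wild-type 21.605; Hprt knockout 21.950
ΔCt(wild-type) = 20.370 − 21.605 = -1.235
ΔCt(knockout) = 25.175 − 21.950 = 3.225
ΔΔCt = 3.225 − (-1.235) = 4.460
Fold change = 2^(−4.460) = 0.0454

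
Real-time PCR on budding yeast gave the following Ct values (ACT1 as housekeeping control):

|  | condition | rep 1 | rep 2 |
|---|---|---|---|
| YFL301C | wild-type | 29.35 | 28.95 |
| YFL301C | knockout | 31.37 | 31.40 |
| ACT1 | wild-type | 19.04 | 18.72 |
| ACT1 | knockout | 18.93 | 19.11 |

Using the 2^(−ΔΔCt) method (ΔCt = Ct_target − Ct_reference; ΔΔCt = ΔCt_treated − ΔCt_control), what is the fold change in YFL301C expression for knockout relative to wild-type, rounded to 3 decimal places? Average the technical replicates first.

0.234

Mean Ct: YFL301C wild-type 29.150; YFL301C knockout 31.385; ACT1 wild-type 18.880; ACT1 knockout 19.020
ΔCt(wild-type) = 29.150 − 18.880 = 10.270
ΔCt(knockout) = 31.385 − 19.020 = 12.365
ΔΔCt = 12.365 − 10.270 = 2.095
Fold change = 2^(−2.095) = 0.2341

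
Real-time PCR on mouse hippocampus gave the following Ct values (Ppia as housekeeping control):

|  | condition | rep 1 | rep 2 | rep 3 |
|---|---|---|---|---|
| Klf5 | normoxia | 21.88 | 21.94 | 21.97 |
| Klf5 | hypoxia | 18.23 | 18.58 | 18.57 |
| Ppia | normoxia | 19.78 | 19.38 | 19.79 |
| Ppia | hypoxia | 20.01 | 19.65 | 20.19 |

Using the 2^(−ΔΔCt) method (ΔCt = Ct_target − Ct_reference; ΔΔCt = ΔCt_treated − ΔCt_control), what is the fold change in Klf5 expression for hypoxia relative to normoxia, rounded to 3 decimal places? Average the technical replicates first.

13.642

Mean Ct: Klf5 normoxia 21.930; Klf5 hypoxia 18.460; Ppia normoxia 19.650; Ppia hypoxia 19.950
ΔCt(normoxia) = 21.930 − 19.650 = 2.280
ΔCt(hypoxia) = 18.460 − 19.950 = -1.490
ΔΔCt = -1.490 − 2.280 = -3.770
Fold change = 2^(−(-3.770)) = 2^3.770 = 13.6422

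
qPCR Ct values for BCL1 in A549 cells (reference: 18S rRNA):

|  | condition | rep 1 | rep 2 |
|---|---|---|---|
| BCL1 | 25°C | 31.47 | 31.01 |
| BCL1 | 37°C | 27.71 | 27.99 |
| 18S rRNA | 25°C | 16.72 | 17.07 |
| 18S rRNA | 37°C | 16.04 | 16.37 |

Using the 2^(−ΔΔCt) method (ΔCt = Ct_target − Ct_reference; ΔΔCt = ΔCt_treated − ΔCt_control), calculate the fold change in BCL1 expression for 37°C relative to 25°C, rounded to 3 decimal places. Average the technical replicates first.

6.498

Mean Ct: BCL1 25°C 31.240; BCL1 37°C 27.850; 18S rRNA 25°C 16.895; 18S rRNA 37°C 16.205
ΔCt(25°C) = 31.240 − 16.895 = 14.345
ΔCt(37°C) = 27.850 − 16.205 = 11.645
ΔΔCt = 11.645 − 14.345 = -2.700
Fold change = 2^(−(-2.700)) = 2^2.700 = 6.4980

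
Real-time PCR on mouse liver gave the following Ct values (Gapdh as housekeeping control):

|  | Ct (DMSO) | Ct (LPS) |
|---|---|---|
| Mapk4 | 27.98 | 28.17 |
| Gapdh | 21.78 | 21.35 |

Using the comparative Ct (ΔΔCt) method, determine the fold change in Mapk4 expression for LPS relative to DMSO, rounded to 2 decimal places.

0.65

ΔCt(DMSO) = 27.980 − 21.780 = 6.200
ΔCt(LPS) = 28.170 − 21.350 = 6.820
ΔΔCt = 6.820 − 6.200 = 0.620
Fold change = 2^(−0.620) = 0.651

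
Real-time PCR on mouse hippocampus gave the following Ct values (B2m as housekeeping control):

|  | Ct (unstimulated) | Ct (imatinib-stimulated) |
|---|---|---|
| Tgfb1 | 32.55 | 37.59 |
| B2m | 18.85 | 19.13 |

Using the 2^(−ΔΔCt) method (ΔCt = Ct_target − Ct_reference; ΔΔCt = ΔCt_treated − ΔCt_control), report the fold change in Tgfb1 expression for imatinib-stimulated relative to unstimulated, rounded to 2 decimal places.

ΔCt(unstimulated) = 32.550 − 18.850 = 13.700
ΔCt(imatinib-stimulated) = 37.590 − 19.130 = 18.460
ΔΔCt = 18.460 − 13.700 = 4.760
Fold change = 2^(−4.760) = 0.037

0.04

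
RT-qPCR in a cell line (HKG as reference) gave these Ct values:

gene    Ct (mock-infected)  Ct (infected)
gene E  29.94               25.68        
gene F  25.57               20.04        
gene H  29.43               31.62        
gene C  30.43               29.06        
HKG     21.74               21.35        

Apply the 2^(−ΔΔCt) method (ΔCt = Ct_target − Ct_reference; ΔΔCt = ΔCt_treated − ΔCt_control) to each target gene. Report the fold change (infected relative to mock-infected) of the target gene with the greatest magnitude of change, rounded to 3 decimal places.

gene E: ΔΔCt = (25.68−21.35) − (29.94−21.74) = 4.33 − 8.20 = -3.87; fold change = 2^3.87 = 14.621
gene F: ΔΔCt = (20.04−21.35) − (25.57−21.74) = -1.31 − 3.83 = -5.14; fold change = 2^5.14 = 35.261
gene H: ΔΔCt = (31.62−21.35) − (29.43−21.74) = 10.27 − 7.69 = 2.58; fold change = 2^-2.58 = 0.167
gene C: ΔΔCt = (29.06−21.35) − (30.43−21.74) = 7.71 − 8.69 = -0.98; fold change = 2^0.98 = 1.972
gene F has the largest |ΔΔCt| = 5.14.

35.261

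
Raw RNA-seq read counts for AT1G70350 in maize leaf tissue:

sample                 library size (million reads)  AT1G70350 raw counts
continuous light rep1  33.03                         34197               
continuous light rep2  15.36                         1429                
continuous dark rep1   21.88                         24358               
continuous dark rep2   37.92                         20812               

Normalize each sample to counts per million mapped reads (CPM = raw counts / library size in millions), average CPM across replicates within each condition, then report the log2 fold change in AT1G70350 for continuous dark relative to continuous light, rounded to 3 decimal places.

CPM(continuous light rep1) = 34197 / 33.03 = 1035.3315
CPM(continuous light rep2) = 1429 / 15.36 = 93.0339
CPM(continuous dark rep1) = 24358 / 21.88 = 1113.2541
CPM(continuous dark rep2) = 20812 / 37.92 = 548.8397
mean CPM(continuous light) = 564.1827; mean CPM(continuous dark) = 831.0469
Fold change = 831.0469 / 564.1827 = 1.47301
log2(1.47301) = 0.5588

0.559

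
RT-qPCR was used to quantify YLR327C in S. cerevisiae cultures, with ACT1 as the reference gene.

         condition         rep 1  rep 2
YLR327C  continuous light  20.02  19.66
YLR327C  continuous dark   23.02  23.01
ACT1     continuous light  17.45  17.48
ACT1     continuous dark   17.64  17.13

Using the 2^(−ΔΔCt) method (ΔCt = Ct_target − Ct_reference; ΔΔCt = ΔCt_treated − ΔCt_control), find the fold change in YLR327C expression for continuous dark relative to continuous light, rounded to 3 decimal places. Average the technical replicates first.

Mean Ct: YLR327C continuous light 19.840; YLR327C continuous dark 23.015; ACT1 continuous light 17.465; ACT1 continuous dark 17.385
ΔCt(continuous light) = 19.840 − 17.465 = 2.375
ΔCt(continuous dark) = 23.015 − 17.385 = 5.630
ΔΔCt = 5.630 − 2.375 = 3.255
Fold change = 2^(−3.255) = 0.1047

0.105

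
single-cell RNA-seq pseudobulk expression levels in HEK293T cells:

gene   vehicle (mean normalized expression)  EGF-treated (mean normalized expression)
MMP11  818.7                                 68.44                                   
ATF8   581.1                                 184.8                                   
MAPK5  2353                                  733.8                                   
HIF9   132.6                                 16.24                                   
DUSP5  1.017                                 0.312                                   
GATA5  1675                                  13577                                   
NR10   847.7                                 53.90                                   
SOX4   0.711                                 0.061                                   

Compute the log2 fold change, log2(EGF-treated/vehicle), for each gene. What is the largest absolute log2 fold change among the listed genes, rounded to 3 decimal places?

3.975

log2(68.44/818.7) = -3.580  (MMP11)
log2(184.8/581.1) = -1.653  (ATF8)
log2(733.8/2353) = -1.681  (MAPK5)
log2(16.24/132.6) = -3.029  (HIF9)
log2(0.312/1.017) = -1.705  (DUSP5)
log2(13577/1675) = 3.019  (GATA5)
log2(53.90/847.7) = -3.975  (NR10)
log2(0.061/0.711) = -3.543  (SOX4)
The largest magnitude belongs to NR10.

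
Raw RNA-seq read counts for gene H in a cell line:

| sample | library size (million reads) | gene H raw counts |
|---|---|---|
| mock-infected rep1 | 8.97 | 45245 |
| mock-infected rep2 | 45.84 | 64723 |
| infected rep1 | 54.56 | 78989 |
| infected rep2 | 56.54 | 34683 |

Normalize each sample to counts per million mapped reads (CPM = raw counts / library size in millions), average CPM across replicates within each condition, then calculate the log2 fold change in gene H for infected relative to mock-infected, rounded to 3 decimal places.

-1.647

CPM(mock-infected rep1) = 45245 / 8.97 = 5044.0357
CPM(mock-infected rep2) = 64723 / 45.84 = 1411.9328
CPM(infected rep1) = 78989 / 54.56 = 1447.7456
CPM(infected rep2) = 34683 / 56.54 = 613.4241
mean CPM(mock-infected) = 3227.9842; mean CPM(infected) = 1030.5849
Fold change = 1030.5849 / 3227.9842 = 0.31927
log2(0.31927) = -1.6472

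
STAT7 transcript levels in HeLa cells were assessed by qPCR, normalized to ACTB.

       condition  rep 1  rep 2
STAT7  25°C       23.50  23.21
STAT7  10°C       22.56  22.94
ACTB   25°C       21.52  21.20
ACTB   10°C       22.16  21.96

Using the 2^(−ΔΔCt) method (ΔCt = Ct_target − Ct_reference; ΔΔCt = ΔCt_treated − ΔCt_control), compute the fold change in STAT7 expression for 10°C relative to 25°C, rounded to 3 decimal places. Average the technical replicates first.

Mean Ct: STAT7 25°C 23.355; STAT7 10°C 22.750; ACTB 25°C 21.360; ACTB 10°C 22.060
ΔCt(25°C) = 23.355 − 21.360 = 1.995
ΔCt(10°C) = 22.750 − 22.060 = 0.690
ΔΔCt = 0.690 − 1.995 = -1.305
Fold change = 2^(−(-1.305)) = 2^1.305 = 2.4708

2.471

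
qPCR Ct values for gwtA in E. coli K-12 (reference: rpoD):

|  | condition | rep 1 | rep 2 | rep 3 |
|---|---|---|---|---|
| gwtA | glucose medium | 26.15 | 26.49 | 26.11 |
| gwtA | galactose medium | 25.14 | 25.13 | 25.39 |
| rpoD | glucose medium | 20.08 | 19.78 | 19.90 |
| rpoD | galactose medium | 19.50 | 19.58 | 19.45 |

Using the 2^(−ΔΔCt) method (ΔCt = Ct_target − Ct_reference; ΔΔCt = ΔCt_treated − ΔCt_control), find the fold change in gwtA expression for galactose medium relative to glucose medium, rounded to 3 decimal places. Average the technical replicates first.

Mean Ct: gwtA glucose medium 26.250; gwtA galactose medium 25.220; rpoD glucose medium 19.920; rpoD galactose medium 19.510
ΔCt(glucose medium) = 26.250 − 19.920 = 6.330
ΔCt(galactose medium) = 25.220 − 19.510 = 5.710
ΔΔCt = 5.710 − 6.330 = -0.620
Fold change = 2^(−(-0.620)) = 2^0.620 = 1.5369

1.537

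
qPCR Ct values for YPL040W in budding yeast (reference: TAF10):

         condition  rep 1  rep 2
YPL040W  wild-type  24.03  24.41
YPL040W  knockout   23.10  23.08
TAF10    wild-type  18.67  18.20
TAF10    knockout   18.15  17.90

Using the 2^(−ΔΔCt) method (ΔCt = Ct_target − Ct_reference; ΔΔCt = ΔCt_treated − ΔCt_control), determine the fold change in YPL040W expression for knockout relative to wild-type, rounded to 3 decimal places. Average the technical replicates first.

1.647

Mean Ct: YPL040W wild-type 24.220; YPL040W knockout 23.090; TAF10 wild-type 18.435; TAF10 knockout 18.025
ΔCt(wild-type) = 24.220 − 18.435 = 5.785
ΔCt(knockout) = 23.090 − 18.025 = 5.065
ΔΔCt = 5.065 − 5.785 = -0.720
Fold change = 2^(−(-0.720)) = 2^0.720 = 1.6472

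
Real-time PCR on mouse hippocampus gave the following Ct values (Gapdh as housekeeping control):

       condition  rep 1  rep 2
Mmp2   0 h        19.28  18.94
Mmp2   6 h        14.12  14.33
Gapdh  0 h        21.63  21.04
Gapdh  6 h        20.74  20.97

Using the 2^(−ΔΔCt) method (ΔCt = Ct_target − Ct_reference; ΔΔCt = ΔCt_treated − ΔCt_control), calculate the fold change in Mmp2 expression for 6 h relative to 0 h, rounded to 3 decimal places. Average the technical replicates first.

21.185

Mean Ct: Mmp2 0 h 19.110; Mmp2 6 h 14.225; Gapdh 0 h 21.335; Gapdh 6 h 20.855
ΔCt(0 h) = 19.110 − 21.335 = -2.225
ΔCt(6 h) = 14.225 − 20.855 = -6.630
ΔΔCt = -6.630 − (-2.225) = -4.405
Fold change = 2^(−(-4.405)) = 2^4.405 = 21.1854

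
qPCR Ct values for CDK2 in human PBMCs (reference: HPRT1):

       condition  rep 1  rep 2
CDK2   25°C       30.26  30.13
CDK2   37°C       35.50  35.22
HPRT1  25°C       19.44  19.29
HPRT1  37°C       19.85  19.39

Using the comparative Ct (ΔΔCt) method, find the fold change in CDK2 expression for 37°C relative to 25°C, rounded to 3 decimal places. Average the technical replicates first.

Mean Ct: CDK2 25°C 30.195; CDK2 37°C 35.360; HPRT1 25°C 19.365; HPRT1 37°C 19.620
ΔCt(25°C) = 30.195 − 19.365 = 10.830
ΔCt(37°C) = 35.360 − 19.620 = 15.740
ΔΔCt = 15.740 − 10.830 = 4.910
Fold change = 2^(−4.910) = 0.0333

0.033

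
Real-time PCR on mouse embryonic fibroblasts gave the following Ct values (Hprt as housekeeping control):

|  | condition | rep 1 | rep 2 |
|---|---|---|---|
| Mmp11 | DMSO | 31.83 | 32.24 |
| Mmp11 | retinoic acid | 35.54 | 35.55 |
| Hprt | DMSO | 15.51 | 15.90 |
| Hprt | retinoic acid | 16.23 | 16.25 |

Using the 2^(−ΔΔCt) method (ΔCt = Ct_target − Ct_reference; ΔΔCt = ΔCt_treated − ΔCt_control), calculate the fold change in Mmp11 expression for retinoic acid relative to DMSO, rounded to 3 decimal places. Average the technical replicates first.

Mean Ct: Mmp11 DMSO 32.035; Mmp11 retinoic acid 35.545; Hprt DMSO 15.705; Hprt retinoic acid 16.240
ΔCt(DMSO) = 32.035 − 15.705 = 16.330
ΔCt(retinoic acid) = 35.545 − 16.240 = 19.305
ΔΔCt = 19.305 − 16.330 = 2.975
Fold change = 2^(−2.975) = 0.1272

0.127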